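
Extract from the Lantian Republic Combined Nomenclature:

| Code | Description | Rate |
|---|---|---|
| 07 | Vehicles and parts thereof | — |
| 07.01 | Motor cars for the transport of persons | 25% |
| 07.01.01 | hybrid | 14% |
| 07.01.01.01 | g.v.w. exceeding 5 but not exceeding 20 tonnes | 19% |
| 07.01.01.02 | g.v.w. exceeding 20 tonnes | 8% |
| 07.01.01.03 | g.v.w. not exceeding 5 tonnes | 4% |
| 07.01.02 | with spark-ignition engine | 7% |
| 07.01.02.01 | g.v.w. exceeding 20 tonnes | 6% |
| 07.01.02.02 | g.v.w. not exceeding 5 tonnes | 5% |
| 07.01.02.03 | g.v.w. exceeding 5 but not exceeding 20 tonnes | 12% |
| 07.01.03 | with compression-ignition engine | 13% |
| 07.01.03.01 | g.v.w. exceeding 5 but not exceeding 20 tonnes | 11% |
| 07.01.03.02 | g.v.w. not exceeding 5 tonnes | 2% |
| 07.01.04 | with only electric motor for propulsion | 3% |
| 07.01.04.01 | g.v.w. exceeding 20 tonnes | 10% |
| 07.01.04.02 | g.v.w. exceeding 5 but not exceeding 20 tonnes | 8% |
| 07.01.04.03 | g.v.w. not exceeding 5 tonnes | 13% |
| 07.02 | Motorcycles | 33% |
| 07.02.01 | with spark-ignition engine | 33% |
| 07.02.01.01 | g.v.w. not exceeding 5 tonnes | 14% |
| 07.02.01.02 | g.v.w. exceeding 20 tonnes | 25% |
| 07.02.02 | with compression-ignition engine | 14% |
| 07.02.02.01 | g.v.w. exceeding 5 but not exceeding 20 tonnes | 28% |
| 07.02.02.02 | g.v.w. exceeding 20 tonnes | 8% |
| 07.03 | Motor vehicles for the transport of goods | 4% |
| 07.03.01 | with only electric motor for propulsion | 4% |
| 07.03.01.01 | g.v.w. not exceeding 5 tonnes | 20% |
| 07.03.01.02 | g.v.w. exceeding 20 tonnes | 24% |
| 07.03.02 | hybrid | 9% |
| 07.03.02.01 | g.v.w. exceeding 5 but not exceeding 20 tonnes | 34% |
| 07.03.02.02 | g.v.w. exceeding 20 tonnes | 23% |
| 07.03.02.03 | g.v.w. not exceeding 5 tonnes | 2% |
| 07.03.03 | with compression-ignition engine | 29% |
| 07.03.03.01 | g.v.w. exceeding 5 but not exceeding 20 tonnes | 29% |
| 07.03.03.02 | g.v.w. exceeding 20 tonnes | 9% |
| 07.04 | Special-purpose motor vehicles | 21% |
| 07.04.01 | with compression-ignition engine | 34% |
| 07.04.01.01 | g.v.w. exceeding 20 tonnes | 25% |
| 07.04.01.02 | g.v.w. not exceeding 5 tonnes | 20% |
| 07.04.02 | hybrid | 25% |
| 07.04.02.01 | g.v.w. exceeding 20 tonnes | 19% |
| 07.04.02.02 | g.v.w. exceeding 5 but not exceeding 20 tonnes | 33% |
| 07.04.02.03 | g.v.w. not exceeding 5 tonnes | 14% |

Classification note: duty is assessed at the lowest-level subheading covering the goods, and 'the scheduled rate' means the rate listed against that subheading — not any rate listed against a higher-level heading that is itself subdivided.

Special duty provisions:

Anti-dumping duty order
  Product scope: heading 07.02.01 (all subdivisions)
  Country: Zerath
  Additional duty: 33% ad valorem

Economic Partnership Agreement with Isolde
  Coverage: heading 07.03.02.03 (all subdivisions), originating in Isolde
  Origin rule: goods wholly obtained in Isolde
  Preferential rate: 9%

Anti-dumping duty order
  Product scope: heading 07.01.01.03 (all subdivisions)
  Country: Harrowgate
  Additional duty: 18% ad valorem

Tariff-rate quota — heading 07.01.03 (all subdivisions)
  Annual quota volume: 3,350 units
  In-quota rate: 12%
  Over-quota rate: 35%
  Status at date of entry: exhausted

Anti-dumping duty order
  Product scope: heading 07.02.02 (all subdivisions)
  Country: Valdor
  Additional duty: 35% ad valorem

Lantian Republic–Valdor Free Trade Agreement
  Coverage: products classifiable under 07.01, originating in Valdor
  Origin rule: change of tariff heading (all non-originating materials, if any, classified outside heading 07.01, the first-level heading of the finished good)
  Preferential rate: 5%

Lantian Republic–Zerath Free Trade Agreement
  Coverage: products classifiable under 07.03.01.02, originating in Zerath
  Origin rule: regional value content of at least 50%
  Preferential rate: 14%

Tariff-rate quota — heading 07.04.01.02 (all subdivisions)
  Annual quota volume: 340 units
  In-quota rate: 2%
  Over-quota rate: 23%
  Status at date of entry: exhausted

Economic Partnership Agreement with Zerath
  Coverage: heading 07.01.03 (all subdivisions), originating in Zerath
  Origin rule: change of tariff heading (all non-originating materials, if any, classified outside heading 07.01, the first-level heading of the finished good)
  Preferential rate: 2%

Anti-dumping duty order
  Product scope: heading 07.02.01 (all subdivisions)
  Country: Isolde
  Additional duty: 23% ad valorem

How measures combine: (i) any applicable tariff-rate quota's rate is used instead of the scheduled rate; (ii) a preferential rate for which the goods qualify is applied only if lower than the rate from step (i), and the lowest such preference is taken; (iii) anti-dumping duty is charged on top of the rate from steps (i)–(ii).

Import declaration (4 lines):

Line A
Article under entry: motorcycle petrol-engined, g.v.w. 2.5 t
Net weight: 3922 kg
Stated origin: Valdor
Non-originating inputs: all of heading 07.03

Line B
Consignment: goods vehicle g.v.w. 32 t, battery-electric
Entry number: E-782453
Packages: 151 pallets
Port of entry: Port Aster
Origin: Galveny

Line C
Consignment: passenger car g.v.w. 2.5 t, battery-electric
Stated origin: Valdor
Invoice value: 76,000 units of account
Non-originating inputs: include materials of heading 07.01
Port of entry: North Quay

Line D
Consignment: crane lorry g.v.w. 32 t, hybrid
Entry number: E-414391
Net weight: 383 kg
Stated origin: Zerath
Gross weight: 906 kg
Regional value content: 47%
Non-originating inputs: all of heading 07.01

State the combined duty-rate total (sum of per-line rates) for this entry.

Line A: motorcycle → 07.02; petrol-engined → 07.02.01; g.v.w. 2.5 t → 07.02.01.01. Scheduled 14%. Valdor agreement on 07.01: 07.02.01.01 not covered. → 14%.
Line B: goods vehicle → 07.03; battery-electric → 07.03.01; g.v.w. 32 t → 07.03.01.02. Scheduled 24%. No special measure applies. → 24%.
Line C: passenger car → 07.01; battery-electric → 07.01.04; g.v.w. 2.5 t → 07.01.04.03. Scheduled 13%. Valdor agreement on 07.01: CTH not met. → 13%.
Line D: crane lorry → 07.04; hybrid → 07.04.02; g.v.w. 32 t → 07.04.02.01. Scheduled 19%. Zerath agreement on 07.03.01.02: 07.04.02.01 not covered; Zerath agreement on 07.01.03: 07.04.02.01 not covered. → 19%.
Sum: 14% + 24% + 13% + 19% = 70%.

70%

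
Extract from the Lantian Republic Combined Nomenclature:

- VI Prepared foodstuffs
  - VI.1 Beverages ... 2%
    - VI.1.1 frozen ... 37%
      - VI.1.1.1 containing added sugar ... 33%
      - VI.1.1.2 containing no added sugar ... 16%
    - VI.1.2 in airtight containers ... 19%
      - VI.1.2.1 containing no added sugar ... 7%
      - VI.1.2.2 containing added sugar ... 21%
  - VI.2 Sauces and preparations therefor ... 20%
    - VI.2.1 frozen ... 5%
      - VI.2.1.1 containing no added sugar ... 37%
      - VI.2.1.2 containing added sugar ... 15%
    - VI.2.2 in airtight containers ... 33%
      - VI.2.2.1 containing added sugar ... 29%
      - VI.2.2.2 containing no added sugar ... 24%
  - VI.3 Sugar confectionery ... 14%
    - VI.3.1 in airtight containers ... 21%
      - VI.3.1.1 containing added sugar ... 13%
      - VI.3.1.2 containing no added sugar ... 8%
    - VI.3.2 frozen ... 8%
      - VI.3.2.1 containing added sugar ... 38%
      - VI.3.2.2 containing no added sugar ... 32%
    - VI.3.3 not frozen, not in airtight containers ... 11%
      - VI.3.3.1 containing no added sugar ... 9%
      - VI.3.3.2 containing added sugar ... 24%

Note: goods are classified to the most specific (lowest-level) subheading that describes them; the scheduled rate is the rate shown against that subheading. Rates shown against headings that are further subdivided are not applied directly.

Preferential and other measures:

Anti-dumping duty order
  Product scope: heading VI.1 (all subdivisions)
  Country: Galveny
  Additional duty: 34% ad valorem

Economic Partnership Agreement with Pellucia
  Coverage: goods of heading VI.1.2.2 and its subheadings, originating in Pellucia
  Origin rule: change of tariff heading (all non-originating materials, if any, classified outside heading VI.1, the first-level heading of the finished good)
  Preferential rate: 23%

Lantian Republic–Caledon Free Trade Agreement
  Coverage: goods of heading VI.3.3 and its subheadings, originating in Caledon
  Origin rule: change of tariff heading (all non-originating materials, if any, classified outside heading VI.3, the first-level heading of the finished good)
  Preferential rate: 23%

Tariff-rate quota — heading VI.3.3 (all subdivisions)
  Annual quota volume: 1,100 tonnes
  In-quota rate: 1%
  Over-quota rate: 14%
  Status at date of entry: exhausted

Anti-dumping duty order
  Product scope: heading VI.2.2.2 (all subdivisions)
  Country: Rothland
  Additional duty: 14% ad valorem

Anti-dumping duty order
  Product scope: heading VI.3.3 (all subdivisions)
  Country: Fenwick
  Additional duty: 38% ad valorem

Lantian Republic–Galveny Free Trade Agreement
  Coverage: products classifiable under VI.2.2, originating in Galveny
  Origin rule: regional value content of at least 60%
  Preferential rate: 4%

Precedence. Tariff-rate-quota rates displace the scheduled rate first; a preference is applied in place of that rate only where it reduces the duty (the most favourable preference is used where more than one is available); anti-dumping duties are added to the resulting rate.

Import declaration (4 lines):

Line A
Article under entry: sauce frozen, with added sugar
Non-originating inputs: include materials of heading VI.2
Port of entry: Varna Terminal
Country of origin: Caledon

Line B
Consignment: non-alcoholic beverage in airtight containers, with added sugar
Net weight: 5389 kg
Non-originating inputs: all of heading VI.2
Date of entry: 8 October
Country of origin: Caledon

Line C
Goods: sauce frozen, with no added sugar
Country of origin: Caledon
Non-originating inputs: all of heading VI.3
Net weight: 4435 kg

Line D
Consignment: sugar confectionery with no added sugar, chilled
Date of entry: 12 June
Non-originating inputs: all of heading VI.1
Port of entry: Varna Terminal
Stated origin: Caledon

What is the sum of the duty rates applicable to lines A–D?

87%

Line A: sauce → VI.2; frozen → VI.2.1; with added sugar → VI.2.1.2. Scheduled 15%. Caledon agreement on VI.3.3: VI.2.1.2 not covered. → 15%.
Line B: non-alcoholic beverage → VI.1; in airtight containers → VI.1.2; with added sugar → VI.1.2.2. Scheduled 21%. Caledon agreement on VI.3.3: VI.1.2.2 not covered. → 21%.
Line C: sauce → VI.2; frozen → VI.2.1; with no added sugar → VI.2.1.1. Scheduled 37%. Caledon agreement on VI.3.3: VI.2.1.1 not covered. → 37%.
Line D: sugar confectionery → VI.3; chilled → VI.3.3; with no added sugar → VI.3.3.1. Scheduled 9%. quota on VI.3.3 exhausted → over-quota 14%; Caledon agreement on VI.3.3: CTH met → 23% available; preference 23% not lower than 14% → no reduction. → 14%.
Sum: 15% + 21% + 37% + 14% = 87%.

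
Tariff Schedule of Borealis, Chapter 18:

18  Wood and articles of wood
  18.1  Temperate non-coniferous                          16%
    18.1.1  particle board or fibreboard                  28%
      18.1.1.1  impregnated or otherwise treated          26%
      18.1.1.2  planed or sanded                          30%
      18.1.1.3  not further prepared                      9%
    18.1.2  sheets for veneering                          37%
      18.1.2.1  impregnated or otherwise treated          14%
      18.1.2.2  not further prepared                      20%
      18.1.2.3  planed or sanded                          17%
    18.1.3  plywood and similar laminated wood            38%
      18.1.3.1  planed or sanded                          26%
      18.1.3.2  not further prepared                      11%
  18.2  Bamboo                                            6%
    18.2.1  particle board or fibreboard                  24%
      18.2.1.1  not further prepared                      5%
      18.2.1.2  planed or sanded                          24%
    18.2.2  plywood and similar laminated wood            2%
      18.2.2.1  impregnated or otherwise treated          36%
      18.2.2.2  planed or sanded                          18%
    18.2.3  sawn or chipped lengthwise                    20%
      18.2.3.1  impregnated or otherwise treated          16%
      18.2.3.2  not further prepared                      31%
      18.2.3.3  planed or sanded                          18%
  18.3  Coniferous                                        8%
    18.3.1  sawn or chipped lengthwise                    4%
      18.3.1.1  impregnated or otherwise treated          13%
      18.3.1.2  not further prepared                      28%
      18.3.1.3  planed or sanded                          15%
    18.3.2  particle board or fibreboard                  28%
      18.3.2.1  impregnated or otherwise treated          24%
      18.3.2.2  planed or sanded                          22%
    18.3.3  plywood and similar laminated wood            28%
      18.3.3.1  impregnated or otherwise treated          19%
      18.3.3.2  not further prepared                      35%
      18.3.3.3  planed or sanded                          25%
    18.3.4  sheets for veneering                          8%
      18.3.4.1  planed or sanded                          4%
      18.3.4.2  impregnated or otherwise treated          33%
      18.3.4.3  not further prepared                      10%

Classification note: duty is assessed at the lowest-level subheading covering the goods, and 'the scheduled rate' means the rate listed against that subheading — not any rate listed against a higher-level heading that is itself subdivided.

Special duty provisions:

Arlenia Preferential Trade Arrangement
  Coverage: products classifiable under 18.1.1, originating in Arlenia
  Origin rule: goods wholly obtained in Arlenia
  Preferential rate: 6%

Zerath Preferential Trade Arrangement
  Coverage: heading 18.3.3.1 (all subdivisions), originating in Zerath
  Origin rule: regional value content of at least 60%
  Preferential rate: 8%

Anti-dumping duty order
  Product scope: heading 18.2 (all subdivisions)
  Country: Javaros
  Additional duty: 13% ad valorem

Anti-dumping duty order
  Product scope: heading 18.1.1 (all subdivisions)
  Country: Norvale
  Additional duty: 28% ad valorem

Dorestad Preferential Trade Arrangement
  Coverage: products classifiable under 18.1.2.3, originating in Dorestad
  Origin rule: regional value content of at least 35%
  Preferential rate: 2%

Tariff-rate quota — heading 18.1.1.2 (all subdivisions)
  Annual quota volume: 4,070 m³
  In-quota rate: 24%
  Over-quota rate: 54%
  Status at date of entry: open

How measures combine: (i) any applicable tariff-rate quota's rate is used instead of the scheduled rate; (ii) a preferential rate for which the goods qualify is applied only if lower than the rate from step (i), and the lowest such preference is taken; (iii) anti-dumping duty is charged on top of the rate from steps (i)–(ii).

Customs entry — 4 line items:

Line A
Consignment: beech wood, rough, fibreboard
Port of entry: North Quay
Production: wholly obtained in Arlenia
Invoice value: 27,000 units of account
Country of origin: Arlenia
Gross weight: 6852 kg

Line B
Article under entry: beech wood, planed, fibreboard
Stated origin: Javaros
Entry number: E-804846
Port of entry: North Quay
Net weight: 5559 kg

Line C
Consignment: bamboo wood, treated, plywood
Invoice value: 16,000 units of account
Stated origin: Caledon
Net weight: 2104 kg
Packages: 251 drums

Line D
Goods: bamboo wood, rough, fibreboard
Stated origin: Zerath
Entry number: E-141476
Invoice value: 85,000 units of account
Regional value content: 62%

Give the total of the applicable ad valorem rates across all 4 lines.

71%

Line A: beech → 18.1; fibreboard → 18.1.1; rough → 18.1.1.3. Scheduled 9%. Arlenia agreement on 18.1.1: wholly obtained → 6% available; preferential 6%. → 6%.
Line B: beech → 18.1; fibreboard → 18.1.1; planed → 18.1.1.2. Scheduled 30%. quota on 18.1.1.2 open → in-quota 24%. → 24%.
Line C: bamboo → 18.2; plywood → 18.2.2; treated → 18.2.2.1. Scheduled 36%. No special measure applies. → 36%.
Line D: bamboo → 18.2; fibreboard → 18.2.1; rough → 18.2.1.1. Scheduled 5%. Zerath agreement on 18.3.3.1: 18.2.1.1 not covered. → 5%.
Sum: 6% + 24% + 36% + 5% = 71%.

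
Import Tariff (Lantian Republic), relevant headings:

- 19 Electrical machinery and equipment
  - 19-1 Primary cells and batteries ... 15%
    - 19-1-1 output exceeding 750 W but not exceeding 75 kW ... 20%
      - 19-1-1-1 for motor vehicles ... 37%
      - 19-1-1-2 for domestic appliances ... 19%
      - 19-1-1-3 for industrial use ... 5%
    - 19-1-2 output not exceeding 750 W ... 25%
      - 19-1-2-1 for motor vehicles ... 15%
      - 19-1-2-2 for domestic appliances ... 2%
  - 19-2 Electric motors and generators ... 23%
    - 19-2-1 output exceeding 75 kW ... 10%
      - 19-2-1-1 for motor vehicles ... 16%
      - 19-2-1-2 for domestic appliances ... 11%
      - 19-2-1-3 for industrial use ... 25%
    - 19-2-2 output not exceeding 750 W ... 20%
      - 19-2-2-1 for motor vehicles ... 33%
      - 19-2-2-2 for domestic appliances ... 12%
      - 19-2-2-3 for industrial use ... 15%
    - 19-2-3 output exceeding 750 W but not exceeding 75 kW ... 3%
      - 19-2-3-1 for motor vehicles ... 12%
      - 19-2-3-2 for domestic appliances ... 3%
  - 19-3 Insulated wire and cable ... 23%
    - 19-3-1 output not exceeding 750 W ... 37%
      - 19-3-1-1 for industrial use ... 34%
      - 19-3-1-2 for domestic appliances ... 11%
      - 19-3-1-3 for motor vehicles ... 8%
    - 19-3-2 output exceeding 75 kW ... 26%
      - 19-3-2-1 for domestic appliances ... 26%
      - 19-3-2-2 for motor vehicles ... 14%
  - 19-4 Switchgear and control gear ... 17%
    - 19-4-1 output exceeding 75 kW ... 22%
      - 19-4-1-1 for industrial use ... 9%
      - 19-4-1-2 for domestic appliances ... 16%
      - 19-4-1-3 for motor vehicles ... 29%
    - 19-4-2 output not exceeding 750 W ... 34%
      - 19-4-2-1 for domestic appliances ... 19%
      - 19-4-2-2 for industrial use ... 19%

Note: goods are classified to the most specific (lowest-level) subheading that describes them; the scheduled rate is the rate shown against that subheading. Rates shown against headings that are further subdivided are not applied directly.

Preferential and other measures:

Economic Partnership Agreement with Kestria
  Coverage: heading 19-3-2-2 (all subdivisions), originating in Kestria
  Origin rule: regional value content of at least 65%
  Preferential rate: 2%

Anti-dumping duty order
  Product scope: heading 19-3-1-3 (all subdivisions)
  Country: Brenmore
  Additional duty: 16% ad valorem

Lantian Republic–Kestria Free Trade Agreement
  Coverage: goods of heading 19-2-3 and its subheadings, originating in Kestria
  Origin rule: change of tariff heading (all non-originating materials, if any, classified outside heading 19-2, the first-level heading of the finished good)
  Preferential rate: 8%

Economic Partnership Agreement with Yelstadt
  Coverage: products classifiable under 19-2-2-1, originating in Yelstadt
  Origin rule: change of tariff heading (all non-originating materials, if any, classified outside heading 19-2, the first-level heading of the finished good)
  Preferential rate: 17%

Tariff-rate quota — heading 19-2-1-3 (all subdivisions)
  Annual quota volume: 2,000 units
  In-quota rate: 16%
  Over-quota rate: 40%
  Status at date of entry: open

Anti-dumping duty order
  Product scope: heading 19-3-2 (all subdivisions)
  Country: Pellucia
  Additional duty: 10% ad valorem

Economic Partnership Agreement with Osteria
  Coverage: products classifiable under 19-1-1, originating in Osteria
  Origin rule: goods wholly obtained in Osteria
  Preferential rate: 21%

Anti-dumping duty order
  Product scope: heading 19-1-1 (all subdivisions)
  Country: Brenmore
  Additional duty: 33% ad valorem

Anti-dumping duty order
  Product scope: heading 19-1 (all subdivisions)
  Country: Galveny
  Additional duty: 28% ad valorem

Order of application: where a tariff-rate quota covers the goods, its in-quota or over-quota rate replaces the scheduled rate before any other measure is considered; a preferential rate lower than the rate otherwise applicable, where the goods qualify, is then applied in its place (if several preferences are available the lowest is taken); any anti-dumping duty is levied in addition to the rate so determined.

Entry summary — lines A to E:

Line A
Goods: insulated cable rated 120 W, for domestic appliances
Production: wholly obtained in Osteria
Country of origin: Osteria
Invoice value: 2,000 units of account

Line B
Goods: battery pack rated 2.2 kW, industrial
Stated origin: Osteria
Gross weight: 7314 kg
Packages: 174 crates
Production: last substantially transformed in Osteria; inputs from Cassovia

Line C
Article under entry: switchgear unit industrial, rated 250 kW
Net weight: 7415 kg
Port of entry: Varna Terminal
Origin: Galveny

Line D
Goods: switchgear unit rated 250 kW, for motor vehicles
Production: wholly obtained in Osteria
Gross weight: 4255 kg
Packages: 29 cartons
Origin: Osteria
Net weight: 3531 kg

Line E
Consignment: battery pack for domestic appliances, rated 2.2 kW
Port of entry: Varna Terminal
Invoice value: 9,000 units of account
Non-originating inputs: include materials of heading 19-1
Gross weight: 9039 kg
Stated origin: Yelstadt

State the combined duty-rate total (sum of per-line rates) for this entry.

Line A: insulated cable → 19-3; rated 120 W → 19-3-1; for domestic appliances → 19-3-1-2. Scheduled 11%. Osteria agreement on 19-1-1: 19-3-1-2 not covered. → 11%.
Line B: battery pack → 19-1; rated 2.2 kW → 19-1-1; industrial → 19-1-1-3. Scheduled 5%. Osteria agreement on 19-1-1: not wholly obtained. → 5%.
Line C: switchgear unit → 19-4; rated 250 kW → 19-4-1; industrial → 19-4-1-1. Scheduled 9%. No special measure applies. → 9%.
Line D: switchgear unit → 19-4; rated 250 kW → 19-4-1; for motor vehicles → 19-4-1-3. Scheduled 29%. Osteria agreement on 19-1-1: 19-4-1-3 not covered. → 29%.
Line E: battery pack → 19-1; rated 2.2 kW → 19-1-1; for domestic appliances → 19-1-1-2. Scheduled 19%. Yelstadt agreement on 19-2-2-1: 19-1-1-2 not covered. → 19%.
Sum: 11% + 5% + 9% + 29% + 19% = 73%.

73%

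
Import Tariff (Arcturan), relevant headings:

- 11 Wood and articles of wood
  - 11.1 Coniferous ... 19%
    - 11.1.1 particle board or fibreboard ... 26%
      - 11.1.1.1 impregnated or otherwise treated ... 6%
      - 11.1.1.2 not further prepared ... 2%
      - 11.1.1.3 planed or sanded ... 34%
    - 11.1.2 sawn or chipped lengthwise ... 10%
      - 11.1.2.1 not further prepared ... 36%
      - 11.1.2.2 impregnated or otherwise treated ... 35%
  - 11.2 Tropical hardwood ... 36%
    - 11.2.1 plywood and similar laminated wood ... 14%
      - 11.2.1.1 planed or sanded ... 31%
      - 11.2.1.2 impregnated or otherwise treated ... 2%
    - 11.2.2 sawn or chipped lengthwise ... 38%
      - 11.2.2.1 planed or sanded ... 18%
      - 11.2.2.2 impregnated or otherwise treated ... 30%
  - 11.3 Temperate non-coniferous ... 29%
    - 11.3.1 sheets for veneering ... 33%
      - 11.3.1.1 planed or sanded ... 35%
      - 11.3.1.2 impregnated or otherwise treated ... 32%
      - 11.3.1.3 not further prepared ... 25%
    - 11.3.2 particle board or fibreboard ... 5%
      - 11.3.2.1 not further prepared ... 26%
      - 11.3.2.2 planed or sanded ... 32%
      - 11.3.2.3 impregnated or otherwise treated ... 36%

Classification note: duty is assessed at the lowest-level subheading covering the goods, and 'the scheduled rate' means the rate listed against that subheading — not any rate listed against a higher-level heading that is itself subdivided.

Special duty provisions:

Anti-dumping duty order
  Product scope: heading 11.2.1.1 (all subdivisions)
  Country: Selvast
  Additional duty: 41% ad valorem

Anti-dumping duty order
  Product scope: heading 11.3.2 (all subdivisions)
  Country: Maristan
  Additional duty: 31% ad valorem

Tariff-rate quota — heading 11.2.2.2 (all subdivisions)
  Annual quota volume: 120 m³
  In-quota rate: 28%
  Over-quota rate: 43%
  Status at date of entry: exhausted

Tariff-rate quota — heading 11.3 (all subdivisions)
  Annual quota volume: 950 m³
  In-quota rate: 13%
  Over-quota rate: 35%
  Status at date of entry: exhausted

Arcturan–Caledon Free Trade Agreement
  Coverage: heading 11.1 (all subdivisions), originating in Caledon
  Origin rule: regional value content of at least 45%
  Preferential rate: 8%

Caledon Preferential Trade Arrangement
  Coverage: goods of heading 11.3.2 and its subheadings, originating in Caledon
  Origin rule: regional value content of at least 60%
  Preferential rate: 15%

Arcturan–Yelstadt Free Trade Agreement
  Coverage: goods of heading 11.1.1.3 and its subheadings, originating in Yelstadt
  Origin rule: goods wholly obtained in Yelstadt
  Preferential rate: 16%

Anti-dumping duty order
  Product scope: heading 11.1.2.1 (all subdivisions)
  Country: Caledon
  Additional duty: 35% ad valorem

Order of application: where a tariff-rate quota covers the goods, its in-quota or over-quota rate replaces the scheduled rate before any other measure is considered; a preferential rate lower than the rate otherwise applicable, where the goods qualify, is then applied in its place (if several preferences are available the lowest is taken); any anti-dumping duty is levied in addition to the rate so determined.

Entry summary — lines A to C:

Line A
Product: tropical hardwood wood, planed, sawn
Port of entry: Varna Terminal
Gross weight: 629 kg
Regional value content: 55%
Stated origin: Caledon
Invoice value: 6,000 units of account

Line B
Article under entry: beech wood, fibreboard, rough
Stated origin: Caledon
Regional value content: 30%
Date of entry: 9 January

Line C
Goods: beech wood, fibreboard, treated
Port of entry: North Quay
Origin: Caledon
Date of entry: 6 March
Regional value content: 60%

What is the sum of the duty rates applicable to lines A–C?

68%

Line A: tropical hardwood → 11.2; sawn → 11.2.2; planed → 11.2.2.1. Scheduled 18%. Caledon agreement on 11.1: 11.2.2.1 not covered; Caledon agreement on 11.3.2: 11.2.2.1 not covered. → 18%.
Line B: beech → 11.3; fibreboard → 11.3.2; rough → 11.3.2.1. Scheduled 26%. quota on 11.3 exhausted → over-quota 35%; Caledon agreement on 11.1: 11.3.2.1 not covered; Caledon agreement on 11.3.2: RVC < 60%. → 35%.
Line C: beech → 11.3; fibreboard → 11.3.2; treated → 11.3.2.3. Scheduled 36%. quota on 11.3 exhausted → over-quota 35%; Caledon agreement on 11.1: 11.3.2.3 not covered; Caledon agreement on 11.3.2: RVC ≥ 60% → 15% available; preferential 15%. → 15%.
Sum: 18% + 35% + 15% = 68%.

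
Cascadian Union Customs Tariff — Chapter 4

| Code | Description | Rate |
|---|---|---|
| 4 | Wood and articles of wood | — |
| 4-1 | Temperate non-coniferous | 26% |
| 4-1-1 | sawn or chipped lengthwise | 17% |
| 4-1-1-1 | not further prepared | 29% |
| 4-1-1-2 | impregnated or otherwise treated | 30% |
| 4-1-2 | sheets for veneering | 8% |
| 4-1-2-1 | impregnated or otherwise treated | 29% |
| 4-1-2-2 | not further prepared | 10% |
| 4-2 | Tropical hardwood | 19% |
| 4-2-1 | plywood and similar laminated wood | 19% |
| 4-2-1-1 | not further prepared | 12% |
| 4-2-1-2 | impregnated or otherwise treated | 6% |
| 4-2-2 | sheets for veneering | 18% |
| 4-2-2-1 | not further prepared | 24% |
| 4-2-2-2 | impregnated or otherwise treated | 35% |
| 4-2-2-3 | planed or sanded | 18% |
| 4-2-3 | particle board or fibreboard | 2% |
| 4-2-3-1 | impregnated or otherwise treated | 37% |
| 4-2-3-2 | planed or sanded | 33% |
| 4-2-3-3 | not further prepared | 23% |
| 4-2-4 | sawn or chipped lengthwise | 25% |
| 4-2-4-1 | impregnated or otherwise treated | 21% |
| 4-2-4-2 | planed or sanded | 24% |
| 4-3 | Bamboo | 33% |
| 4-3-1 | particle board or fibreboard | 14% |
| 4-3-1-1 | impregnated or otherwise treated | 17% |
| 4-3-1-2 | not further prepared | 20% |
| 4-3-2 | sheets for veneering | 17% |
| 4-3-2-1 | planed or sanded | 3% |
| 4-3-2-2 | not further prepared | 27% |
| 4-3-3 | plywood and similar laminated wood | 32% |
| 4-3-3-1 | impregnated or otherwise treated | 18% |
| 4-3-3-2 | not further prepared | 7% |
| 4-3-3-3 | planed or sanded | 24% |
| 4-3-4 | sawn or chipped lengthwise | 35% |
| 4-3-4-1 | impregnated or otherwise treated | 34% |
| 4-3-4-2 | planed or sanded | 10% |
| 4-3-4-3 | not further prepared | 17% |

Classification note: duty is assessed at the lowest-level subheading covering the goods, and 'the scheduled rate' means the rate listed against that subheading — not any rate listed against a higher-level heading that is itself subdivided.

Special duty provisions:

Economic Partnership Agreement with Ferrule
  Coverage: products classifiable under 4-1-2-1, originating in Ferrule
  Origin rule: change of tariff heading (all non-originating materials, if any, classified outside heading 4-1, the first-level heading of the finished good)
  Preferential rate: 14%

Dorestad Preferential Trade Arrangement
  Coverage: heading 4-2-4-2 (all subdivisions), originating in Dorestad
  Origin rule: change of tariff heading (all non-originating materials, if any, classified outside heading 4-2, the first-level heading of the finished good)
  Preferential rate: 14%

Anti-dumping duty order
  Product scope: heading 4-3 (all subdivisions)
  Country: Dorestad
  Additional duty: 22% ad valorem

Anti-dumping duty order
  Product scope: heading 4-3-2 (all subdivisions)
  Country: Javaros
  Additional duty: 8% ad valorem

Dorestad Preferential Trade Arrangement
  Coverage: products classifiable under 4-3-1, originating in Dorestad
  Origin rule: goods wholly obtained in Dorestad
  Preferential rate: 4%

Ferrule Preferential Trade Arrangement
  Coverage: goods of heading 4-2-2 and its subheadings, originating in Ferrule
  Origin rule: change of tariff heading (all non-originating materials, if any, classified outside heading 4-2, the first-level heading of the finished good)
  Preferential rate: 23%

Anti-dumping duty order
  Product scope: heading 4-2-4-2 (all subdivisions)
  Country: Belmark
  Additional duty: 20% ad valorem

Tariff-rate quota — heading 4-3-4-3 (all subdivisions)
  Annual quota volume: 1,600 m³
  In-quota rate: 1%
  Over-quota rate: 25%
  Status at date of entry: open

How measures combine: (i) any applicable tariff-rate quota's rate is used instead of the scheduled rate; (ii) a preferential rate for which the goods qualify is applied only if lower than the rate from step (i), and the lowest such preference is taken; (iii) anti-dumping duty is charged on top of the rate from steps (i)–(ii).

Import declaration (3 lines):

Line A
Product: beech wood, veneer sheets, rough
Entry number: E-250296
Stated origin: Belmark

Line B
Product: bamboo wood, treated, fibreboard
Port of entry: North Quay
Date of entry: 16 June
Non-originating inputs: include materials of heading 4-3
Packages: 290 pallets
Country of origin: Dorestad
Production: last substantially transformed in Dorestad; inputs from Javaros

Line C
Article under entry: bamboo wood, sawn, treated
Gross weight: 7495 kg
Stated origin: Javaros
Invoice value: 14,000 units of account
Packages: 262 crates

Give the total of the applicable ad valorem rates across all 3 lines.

Line A: beech → 4-1; veneer sheets → 4-1-2; rough → 4-1-2-2. Scheduled 10%. No special measure applies. → 10%.
Line B: bamboo → 4-3; fibreboard → 4-3-1; treated → 4-3-1-1. Scheduled 17%. Dorestad agreement on 4-2-4-2: 4-3-1-1 not covered; Dorestad agreement on 4-3-1: not wholly obtained; anti-dumping (Dorestad, 4-3): +22%; total 17% + 22% = 39%. → 39%.
Line C: bamboo → 4-3; sawn → 4-3-4; treated → 4-3-4-1. Scheduled 34%. No special measure applies. → 34%.
Sum: 10% + 39% + 34% = 83%.

83%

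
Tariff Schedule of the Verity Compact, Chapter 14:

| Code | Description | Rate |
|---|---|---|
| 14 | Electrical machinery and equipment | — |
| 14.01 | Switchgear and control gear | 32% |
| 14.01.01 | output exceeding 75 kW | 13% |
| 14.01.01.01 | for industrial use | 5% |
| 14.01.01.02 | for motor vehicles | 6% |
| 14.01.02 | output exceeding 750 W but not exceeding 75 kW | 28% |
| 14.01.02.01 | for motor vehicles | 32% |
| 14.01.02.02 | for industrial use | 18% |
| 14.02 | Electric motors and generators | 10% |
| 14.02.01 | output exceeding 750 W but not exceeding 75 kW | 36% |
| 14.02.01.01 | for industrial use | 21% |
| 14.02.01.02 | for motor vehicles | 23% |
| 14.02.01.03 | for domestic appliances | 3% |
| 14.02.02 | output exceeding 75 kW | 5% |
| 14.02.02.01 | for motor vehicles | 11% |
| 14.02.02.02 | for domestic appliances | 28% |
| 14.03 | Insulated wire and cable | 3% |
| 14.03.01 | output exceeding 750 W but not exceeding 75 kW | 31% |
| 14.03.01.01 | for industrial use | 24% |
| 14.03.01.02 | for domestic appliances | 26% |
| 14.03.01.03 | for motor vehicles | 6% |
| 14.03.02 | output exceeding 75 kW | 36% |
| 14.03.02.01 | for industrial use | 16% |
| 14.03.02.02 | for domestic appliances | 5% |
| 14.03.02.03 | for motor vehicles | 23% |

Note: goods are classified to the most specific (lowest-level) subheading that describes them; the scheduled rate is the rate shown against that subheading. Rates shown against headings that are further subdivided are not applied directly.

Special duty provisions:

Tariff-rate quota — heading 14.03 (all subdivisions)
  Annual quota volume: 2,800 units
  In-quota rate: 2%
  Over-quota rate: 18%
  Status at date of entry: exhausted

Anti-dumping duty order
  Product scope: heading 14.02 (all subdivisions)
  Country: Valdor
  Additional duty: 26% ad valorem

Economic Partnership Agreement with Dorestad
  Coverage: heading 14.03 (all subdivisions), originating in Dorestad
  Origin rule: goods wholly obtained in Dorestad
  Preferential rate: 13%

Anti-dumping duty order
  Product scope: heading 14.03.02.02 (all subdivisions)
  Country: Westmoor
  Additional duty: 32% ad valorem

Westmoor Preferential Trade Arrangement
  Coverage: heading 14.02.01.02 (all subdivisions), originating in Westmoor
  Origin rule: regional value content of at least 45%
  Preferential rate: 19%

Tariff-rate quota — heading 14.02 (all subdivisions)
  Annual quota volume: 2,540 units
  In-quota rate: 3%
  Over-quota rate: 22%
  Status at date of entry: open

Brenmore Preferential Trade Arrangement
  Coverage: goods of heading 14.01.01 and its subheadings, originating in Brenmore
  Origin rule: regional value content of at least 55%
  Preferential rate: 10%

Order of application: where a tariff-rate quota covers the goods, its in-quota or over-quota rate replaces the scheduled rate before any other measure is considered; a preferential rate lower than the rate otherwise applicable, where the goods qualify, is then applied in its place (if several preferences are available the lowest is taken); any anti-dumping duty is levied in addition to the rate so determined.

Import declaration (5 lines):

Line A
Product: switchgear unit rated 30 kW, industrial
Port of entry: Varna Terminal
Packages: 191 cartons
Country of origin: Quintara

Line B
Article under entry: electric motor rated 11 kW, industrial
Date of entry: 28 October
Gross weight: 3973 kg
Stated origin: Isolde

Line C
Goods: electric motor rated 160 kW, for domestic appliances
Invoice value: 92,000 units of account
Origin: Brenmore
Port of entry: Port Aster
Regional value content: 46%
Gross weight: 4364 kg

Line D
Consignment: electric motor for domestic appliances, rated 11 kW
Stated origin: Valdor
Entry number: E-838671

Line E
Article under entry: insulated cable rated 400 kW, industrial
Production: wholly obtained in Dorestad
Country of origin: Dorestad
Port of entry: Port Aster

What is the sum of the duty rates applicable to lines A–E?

Line A: switchgear unit → 14.01; rated 30 kW → 14.01.02; industrial → 14.01.02.02. Scheduled 18%. No special measure applies. → 18%.
Line B: electric motor → 14.02; rated 11 kW → 14.02.01; industrial → 14.02.01.01. Scheduled 21%. quota on 14.02 open → in-quota 3%. → 3%.
Line C: electric motor → 14.02; rated 160 kW → 14.02.02; for domestic appliances → 14.02.02.02. Scheduled 28%. quota on 14.02 open → in-quota 3%; Brenmore agreement on 14.01.01: 14.02.02.02 not covered. → 3%.
Line D: electric motor → 14.02; rated 11 kW → 14.02.01; for domestic appliances → 14.02.01.03. Scheduled 3%. quota on 14.02 open → in-quota 3%; anti-dumping (Valdor, 14.02): +26%; total 3% + 26% = 29%. → 29%.
Line E: insulated cable → 14.03; rated 400 kW → 14.03.02; industrial → 14.03.02.01. Scheduled 16%. quota on 14.03 exhausted → over-quota 18%; Dorestad agreement on 14.03: wholly obtained → 13% available; preferential 13%. → 13%.
Sum: 18% + 3% + 3% + 29% + 13% = 66%.

66%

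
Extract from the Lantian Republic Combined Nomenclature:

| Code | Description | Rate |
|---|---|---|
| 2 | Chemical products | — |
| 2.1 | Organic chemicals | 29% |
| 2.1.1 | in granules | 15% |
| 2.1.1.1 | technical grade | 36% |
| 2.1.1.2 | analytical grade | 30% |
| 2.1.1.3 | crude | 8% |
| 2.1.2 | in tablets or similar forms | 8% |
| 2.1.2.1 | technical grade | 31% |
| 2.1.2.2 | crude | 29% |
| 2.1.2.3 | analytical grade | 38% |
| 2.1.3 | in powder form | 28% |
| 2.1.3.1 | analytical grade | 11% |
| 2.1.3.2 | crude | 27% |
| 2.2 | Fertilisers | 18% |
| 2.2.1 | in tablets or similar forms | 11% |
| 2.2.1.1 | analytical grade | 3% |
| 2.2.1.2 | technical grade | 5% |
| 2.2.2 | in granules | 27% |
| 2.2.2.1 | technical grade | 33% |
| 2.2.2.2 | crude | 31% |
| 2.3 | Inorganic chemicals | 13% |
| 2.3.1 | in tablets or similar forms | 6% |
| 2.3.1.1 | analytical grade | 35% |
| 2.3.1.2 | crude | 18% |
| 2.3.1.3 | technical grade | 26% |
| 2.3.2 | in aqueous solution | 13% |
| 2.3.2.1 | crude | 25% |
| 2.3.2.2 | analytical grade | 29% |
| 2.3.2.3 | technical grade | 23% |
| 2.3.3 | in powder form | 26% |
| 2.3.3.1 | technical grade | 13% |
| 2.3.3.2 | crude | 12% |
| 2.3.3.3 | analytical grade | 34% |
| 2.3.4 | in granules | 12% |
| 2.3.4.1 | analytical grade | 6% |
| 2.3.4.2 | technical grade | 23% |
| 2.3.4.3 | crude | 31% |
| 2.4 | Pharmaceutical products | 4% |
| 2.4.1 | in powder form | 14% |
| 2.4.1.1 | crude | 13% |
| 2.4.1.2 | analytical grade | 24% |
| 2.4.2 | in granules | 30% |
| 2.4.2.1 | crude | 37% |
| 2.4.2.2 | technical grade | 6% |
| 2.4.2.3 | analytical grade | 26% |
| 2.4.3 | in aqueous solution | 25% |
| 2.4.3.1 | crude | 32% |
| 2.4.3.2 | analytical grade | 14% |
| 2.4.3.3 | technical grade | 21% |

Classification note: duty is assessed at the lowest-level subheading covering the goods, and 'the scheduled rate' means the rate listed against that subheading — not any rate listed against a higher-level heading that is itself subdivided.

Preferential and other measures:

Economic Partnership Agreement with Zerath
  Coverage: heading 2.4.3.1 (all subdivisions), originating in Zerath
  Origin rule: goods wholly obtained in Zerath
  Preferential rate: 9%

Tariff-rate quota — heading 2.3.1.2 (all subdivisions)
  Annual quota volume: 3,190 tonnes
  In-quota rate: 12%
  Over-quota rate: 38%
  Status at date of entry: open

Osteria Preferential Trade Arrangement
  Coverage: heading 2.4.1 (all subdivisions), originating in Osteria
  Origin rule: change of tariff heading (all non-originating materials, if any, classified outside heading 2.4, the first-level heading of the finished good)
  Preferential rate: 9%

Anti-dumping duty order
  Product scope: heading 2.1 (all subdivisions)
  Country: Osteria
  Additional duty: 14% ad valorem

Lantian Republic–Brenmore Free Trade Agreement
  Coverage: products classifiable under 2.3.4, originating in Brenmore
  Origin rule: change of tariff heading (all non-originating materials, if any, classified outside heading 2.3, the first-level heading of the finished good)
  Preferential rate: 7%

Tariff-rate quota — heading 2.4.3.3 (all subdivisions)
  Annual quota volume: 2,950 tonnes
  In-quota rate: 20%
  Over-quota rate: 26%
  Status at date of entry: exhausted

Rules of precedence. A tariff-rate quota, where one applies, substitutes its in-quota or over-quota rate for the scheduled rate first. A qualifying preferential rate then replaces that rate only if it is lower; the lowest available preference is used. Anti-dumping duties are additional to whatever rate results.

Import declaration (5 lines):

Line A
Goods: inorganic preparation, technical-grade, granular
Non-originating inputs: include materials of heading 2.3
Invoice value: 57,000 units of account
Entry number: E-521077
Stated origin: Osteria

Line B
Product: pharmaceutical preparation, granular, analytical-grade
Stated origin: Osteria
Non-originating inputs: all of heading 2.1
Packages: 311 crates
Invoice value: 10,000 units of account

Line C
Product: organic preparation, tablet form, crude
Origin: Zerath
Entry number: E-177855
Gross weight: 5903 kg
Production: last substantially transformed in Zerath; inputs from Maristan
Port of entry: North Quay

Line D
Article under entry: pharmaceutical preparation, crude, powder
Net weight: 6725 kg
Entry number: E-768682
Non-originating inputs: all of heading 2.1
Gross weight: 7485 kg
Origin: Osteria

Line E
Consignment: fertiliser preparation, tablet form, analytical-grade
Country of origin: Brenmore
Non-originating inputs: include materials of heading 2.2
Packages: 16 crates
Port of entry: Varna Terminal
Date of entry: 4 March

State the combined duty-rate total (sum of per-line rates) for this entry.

Line A: inorganic → 2.3; granular → 2.3.4; technical-grade → 2.3.4.2. Scheduled 23%. Osteria agreement on 2.4.1: 2.3.4.2 not covered. → 23%.
Line B: pharmaceutical → 2.4; granular → 2.4.2; analytical-grade → 2.4.2.3. Scheduled 26%. Osteria agreement on 2.4.1: 2.4.2.3 not covered. → 26%.
Line C: organic → 2.1; tablet form → 2.1.2; crude → 2.1.2.2. Scheduled 29%. Zerath agreement on 2.4.3.1: 2.1.2.2 not covered. → 29%.
Line D: pharmaceutical → 2.4; powder → 2.4.1; crude → 2.4.1.1. Scheduled 13%. Osteria agreement on 2.4.1: CTH met → 9% available; preferential 9%. → 9%.
Line E: fertiliser → 2.2; tablet form → 2.2.1; analytical-grade → 2.2.1.1. Scheduled 3%. Brenmore agreement on 2.3.4: 2.2.1.1 not covered. → 3%.
Sum: 23% + 26% + 29% + 9% + 3% = 90%.

90%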